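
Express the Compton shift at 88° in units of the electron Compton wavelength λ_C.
0.9651 λ_C

The Compton shift formula is:
Δλ = λ_C(1 - cos θ)

Dividing both sides by λ_C:
Δλ/λ_C = 1 - cos θ

For θ = 88°:
Δλ/λ_C = 1 - cos(88°)
Δλ/λ_C = 1 - 0.0349
Δλ/λ_C = 0.9651

This means the shift is 0.9651 × λ_C = 2.3416 pm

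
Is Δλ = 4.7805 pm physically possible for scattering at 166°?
Yes, consistent

Calculate the expected shift for θ = 166°:

Δλ_expected = λ_C(1 - cos(166°))
Δλ_expected = 2.4263 × (1 - cos(166°))
Δλ_expected = 2.4263 × 1.9703
Δλ_expected = 4.7805 pm

Given shift: 4.7805 pm
Expected shift: 4.7805 pm
Difference: 0.0000 pm

The values match. This is consistent with Compton scattering at the stated angle.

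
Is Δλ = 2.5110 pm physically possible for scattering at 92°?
Yes, consistent

Calculate the expected shift for θ = 92°:

Δλ_expected = λ_C(1 - cos(92°))
Δλ_expected = 2.4263 × (1 - cos(92°))
Δλ_expected = 2.4263 × 1.0349
Δλ_expected = 2.5110 pm

Given shift: 2.5110 pm
Expected shift: 2.5110 pm
Difference: 0.0000 pm

The values match. This is consistent with Compton scattering at the stated angle.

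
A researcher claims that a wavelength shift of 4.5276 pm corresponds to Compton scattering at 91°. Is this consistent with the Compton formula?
No, inconsistent

Calculate the expected shift for θ = 91°:

Δλ_expected = λ_C(1 - cos(91°))
Δλ_expected = 2.4263 × (1 - cos(91°))
Δλ_expected = 2.4263 × 1.0175
Δλ_expected = 2.4687 pm

Given shift: 4.5276 pm
Expected shift: 2.4687 pm
Difference: 2.0589 pm

The values do not match. The given shift corresponds to θ ≈ 150.0°, not 91°.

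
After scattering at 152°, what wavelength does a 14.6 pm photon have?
19.1686 pm

Using the Compton scattering formula:
λ' = λ + Δλ = λ + λ_C(1 - cos θ)

Given:
- Initial wavelength λ = 14.6 pm
- Scattering angle θ = 152°
- Compton wavelength λ_C ≈ 2.4263 pm

Calculate the shift:
Δλ = 2.4263 × (1 - cos(152°))
Δλ = 2.4263 × 1.8829
Δλ = 4.5686 pm

Final wavelength:
λ' = 14.6 + 4.5686 = 19.1686 pm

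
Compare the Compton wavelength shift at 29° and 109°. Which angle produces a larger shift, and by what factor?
109° produces the larger shift by a factor of 10.572

Calculate both shifts using Δλ = λ_C(1 - cos θ):

For θ₁ = 29°:
Δλ₁ = 2.4263 × (1 - cos(29°))
Δλ₁ = 2.4263 × 0.1254
Δλ₁ = 0.3042 pm

For θ₂ = 109°:
Δλ₂ = 2.4263 × (1 - cos(109°))
Δλ₂ = 2.4263 × 1.3256
Δλ₂ = 3.2162 pm

The 109° angle produces the larger shift.
Ratio: 3.2162/0.3042 = 10.572

(Intermediate values are shown rounded; full precision is carried through to the final answer.)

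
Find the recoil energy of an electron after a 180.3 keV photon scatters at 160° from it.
73.2588 keV

By energy conservation: K_e = E_initial - E_final

First find the scattered photon energy:
Initial wavelength: λ = hc/E = 6.8766 pm
Compton shift: Δλ = λ_C(1 - cos(160°)) = 4.7063 pm
Final wavelength: λ' = 6.8766 + 4.7063 = 11.5828 pm
Final photon energy: E' = hc/λ' = 107.0412 keV

Electron kinetic energy:
K_e = E - E' = 180.3000 - 107.0412 = 73.2588 keV

(Intermediate values are shown rounded; full precision is carried through to the final answer.)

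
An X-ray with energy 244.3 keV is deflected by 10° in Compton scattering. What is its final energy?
242.5384 keV

First convert energy to wavelength:
λ = hc/E, with hc ≈ 1239.842 keV·pm (i.e. 1239.842 eV·nm)

For E = 244.3 keV = 244300 eV:
λ = 1239.842 keV·pm / 244.3 keV
λ = 5.0751 pm

Calculate the Compton shift:
Δλ = λ_C(1 - cos(10°)) = 2.4263 × 0.0152
Δλ = 0.0369 pm

Final wavelength:
λ' = 5.0751 + 0.0369 = 5.1119 pm

Final energy:
E' = hc/λ' = 1239.842 / 5.1119 = 242.5384 keV

(Intermediate values are shown rounded; full precision is carried through to the final answer.)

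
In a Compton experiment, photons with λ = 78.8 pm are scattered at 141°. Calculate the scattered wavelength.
83.1119 pm

Using the Compton scattering formula:
λ' = λ + Δλ = λ + λ_C(1 - cos θ)

Given:
- Initial wavelength λ = 78.8 pm
- Scattering angle θ = 141°
- Compton wavelength λ_C ≈ 2.4263 pm

Calculate the shift:
Δλ = 2.4263 × (1 - cos(141°))
Δλ = 2.4263 × 1.7771
Δλ = 4.3119 pm

Final wavelength:
λ' = 78.8 + 4.3119 = 83.1119 pm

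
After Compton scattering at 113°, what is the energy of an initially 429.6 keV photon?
198.0457 keV

First convert energy to wavelength:
λ = hc/E, with hc ≈ 1239.842 keV·pm (i.e. 1239.842 eV·nm)

For E = 429.6 keV = 429600 eV:
λ = 1239.842 keV·pm / 429.6 keV
λ = 2.8860 pm

Calculate the Compton shift:
Δλ = λ_C(1 - cos(113°)) = 2.4263 × 1.3907
Δλ = 3.3743 pm

Final wavelength:
λ' = 2.8860 + 3.3743 = 6.2604 pm

Final energy:
E' = hc/λ' = 1239.842 / 6.2604 = 198.0457 keV

(Intermediate values are shown rounded; full precision is carried through to the final answer.)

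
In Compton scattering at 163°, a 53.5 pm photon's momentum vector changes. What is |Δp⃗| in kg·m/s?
2.3501e-23 kg·m/s

Photon momentum magnitude is p = h/λ.

Initial momentum:
p₀ = h/λ = 6.6261e-34/5.3500e-11 = 1.2385e-23 kg·m/s

After scattering:
λ' = λ + Δλ = 53.5 + 4.7466 = 58.2466 pm
p' = h/λ' = 6.6261e-34/5.8247e-11 = 1.1376e-23 kg·m/s

Momentum is a vector; the scattered photon's direction makes angle θ = 163° with the incident direction. The magnitude of the vector change Δp⃗ = p⃗₀ − p⃗' is found from the law of cosines:
|Δp⃗|² = p₀² + p'² − 2p₀p'cos θ
|Δp⃗|² = (1.2385e-23)² + (1.1376e-23)² − 2·1.2385e-23·1.1376e-23·cos(163°)
|Δp⃗| = 2.3501e-23 kg·m/s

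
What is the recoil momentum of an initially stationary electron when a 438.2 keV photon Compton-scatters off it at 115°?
2.9471e-22 kg·m/s

The electron is initially at rest, so by conservation of momentum:
p⃗_e = p⃗₀ − p⃗'  (incident photon momentum minus scattered photon momentum)

Photon momentum magnitudes (p = h/λ = E/c):
λ₀ = hc/E₀ = 2.8294 pm → p₀ = h/λ₀ = 2.3419e-22 kg·m/s
Δλ = λ_C(1 − cos 115°) = 3.4517 pm
λ' = 6.2811 pm → p' = h/λ' = 1.0549e-22 kg·m/s

The scattered photon makes angle θ = 115° with the incident direction, so by the law of cosines:
|p⃗_e|² = p₀² + p'² − 2p₀p'cos θ
|p⃗_e|² = (2.3419e-22)² + (1.0549e-22)² − 2·2.3419e-22·1.0549e-22·cos(115°)
|p⃗_e| = 2.9471e-22 kg·m/s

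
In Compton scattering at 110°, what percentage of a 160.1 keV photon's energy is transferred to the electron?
0.2960 (or 29.60%)

Calculate initial and final photon energies:

Initial: E₀ = 160.1 keV → λ₀ = 7.7442 pm
Compton shift: Δλ = 3.2562 pm
Final wavelength: λ' = 11.0003 pm
Final energy: E' = 112.7095 keV

Fractional energy loss:
(E₀ - E')/E₀ = (160.1000 - 112.7095)/160.1000
= 47.3905/160.1000
= 0.2960
= 29.60%

(Intermediate values are shown rounded; full precision is carried through to the final answer.)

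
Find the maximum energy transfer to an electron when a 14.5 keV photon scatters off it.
0.7787 keV

Maximum energy transfer occurs at θ = 180° (backscattering).

Initial photon: E₀ = 14.5 keV → λ₀ = 85.5063 pm

Maximum Compton shift (at 180°):
Δλ_max = 2λ_C = 2 × 2.4263 = 4.8526 pm

Final wavelength:
λ' = 85.5063 + 4.8526 = 90.3590 pm

Minimum photon energy (maximum energy to electron):
E'_min = hc/λ' = 13.7213 keV

Maximum electron kinetic energy:
K_max = E₀ - E'_min = 14.5000 - 13.7213 = 0.7787 keV

(Intermediate values are shown rounded; full precision is carried through to the final answer.)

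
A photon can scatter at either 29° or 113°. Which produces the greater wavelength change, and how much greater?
113° produces the larger shift by a factor of 11.092

Calculate both shifts using Δλ = λ_C(1 - cos θ):

For θ₁ = 29°:
Δλ₁ = 2.4263 × (1 - cos(29°))
Δλ₁ = 2.4263 × 0.1254
Δλ₁ = 0.3042 pm

For θ₂ = 113°:
Δλ₂ = 2.4263 × (1 - cos(113°))
Δλ₂ = 2.4263 × 1.3907
Δλ₂ = 3.3743 pm

The 113° angle produces the larger shift.
Ratio: 3.3743/0.3042 = 11.092

(Intermediate values are shown rounded; full precision is carried through to the final answer.)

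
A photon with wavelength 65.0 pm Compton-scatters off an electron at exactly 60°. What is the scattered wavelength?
66.2132 pm

Using the Compton formula: λ' = λ + λ_C(1 − cos θ)

For θ = 60°, cos θ = 1/2 (exact) = 0.5000, so:
1 − cos 60° = 1 − (1/2) = 0.5000

Δλ = λ_C × 0.5000 = 2.4263 × 0.5000 = 1.2132 pm

λ' = 65.0 + 1.2132 = 66.2132 pm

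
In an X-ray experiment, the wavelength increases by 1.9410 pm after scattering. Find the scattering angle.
78.46°

From the Compton formula Δλ = λ_C(1 - cos θ), we can solve for θ:

cos θ = 1 - Δλ/λ_C

Given:
- Δλ = 1.9410 pm
- λ_C = h/(m_e·c) ≈ 2.42631024 pm

cos θ = 1 - 1.9410/2.42631024
cos θ = 1 - 0.799980
cos θ = 0.200020

θ = arccos(0.200020)
θ = 78.46°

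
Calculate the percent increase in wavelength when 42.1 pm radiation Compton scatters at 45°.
1.6880%

Calculate the Compton shift:
Δλ = λ_C(1 - cos(45°))
Δλ = 2.4263 × (1 - cos(45°))
Δλ = 2.4263 × 0.2929
Δλ = 0.7106 pm

Percentage change:
(Δλ/λ₀) × 100 = (0.7106/42.1) × 100
= 1.6880%

(Intermediate values are shown rounded; full precision is carried through to the final answer.)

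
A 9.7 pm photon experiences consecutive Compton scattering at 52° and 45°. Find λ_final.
11.3432 pm

Apply Compton shift twice:

First scattering at θ₁ = 52°:
Δλ₁ = λ_C(1 - cos(52°))
Δλ₁ = 2.4263 × 0.3843
Δλ₁ = 0.9325 pm

After first scattering:
λ₁ = 9.7 + 0.9325 = 10.6325 pm

Second scattering at θ₂ = 45°:
Δλ₂ = λ_C(1 - cos(45°))
Δλ₂ = 2.4263 × 0.2929
Δλ₂ = 0.7106 pm

Final wavelength:
λ₂ = 10.6325 + 0.7106 = 11.3432 pm

Total shift: Δλ_total = 0.9325 + 0.7106 = 1.6432 pm

(Intermediate values are shown rounded; full precision is carried through to the final answer.)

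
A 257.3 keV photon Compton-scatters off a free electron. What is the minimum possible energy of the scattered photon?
128.1983 keV (at θ = 180°)

The scattered photon has minimum energy when its wavelength is maximum, i.e., when the Compton shift Δλ = λ_C(1 − cos θ) is maximum. This occurs at θ = 180° (backscattering), giving Δλ_max = 2λ_C = 4.8526 pm.

Initial wavelength: λ₀ = hc/E₀ = 4.8187 pm
Maximum final wavelength: λ'_max = λ₀ + 2λ_C = 4.8187 + 4.8526 = 9.6713 pm
Minimum final energy: E'_min = hc/λ'_max = 128.1983 keV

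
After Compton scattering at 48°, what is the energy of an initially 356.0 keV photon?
289.3113 keV

First convert energy to wavelength:
λ = hc/E, with hc ≈ 1239.842 keV·pm (i.e. 1239.842 eV·nm)

For E = 356.0 keV = 356000 eV:
λ = 1239.842 keV·pm / 356.0 keV
λ = 3.4827 pm

Calculate the Compton shift:
Δλ = λ_C(1 - cos(48°)) = 2.4263 × 0.3309
Δλ = 0.8028 pm

Final wavelength:
λ' = 3.4827 + 0.8028 = 4.2855 pm

Final energy:
E' = hc/λ' = 1239.842 / 4.2855 = 289.3113 keV

(Intermediate values are shown rounded; full precision is carried through to the final answer.)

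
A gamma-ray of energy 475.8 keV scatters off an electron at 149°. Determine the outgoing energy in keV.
174.3342 keV

First convert energy to wavelength:
λ = hc/E, with hc ≈ 1239.842 keV·pm (i.e. 1239.842 eV·nm)

For E = 475.8 keV = 475800 eV:
λ = 1239.842 keV·pm / 475.8 keV
λ = 2.6058 pm

Calculate the Compton shift:
Δλ = λ_C(1 - cos(149°)) = 2.4263 × 1.8572
Δλ = 4.5061 pm

Final wavelength:
λ' = 2.6058 + 4.5061 = 7.1119 pm

Final energy:
E' = hc/λ' = 1239.842 / 7.1119 = 174.3342 keV

(Intermediate values are shown rounded; full precision is carried through to the final answer.)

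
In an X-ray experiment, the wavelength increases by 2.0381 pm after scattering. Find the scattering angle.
80.79°

From the Compton formula Δλ = λ_C(1 - cos θ), we can solve for θ:

cos θ = 1 - Δλ/λ_C

Given:
- Δλ = 2.0381 pm
- λ_C = h/(m_e·c) ≈ 2.42631024 pm

cos θ = 1 - 2.0381/2.42631024
cos θ = 1 - 0.840000
cos θ = 0.160000

θ = arccos(0.160000)
θ = 80.79°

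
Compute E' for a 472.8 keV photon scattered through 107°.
215.3238 keV

First convert energy to wavelength:
λ = hc/E, with hc ≈ 1239.842 keV·pm (i.e. 1239.842 eV·nm)

For E = 472.8 keV = 472800 eV:
λ = 1239.842 keV·pm / 472.8 keV
λ = 2.6223 pm

Calculate the Compton shift:
Δλ = λ_C(1 - cos(107°)) = 2.4263 × 1.2924
Δλ = 3.1357 pm

Final wavelength:
λ' = 2.6223 + 3.1357 = 5.7580 pm

Final energy:
E' = hc/λ' = 1239.842 / 5.7580 = 215.3238 keV

(Intermediate values are shown rounded; full precision is carried through to the final answer.)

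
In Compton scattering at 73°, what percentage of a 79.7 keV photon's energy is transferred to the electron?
0.0994 (or 9.94%)

Calculate initial and final photon energies:

Initial: E₀ = 79.7 keV → λ₀ = 15.5564 pm
Compton shift: Δλ = 1.7169 pm
Final wavelength: λ' = 17.2733 pm
Final energy: E' = 71.7780 keV

Fractional energy loss:
(E₀ - E')/E₀ = (79.7000 - 71.7780)/79.7000
= 7.9220/79.7000
= 0.0994
= 9.94%

(Intermediate values are shown rounded; full precision is carried through to the final answer.)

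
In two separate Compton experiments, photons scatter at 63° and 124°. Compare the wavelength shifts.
124° produces the larger shift by a factor of 2.856

Calculate both shifts using Δλ = λ_C(1 - cos θ):

For θ₁ = 63°:
Δλ₁ = 2.4263 × (1 - cos(63°))
Δλ₁ = 2.4263 × 0.5460
Δλ₁ = 1.3248 pm

For θ₂ = 124°:
Δλ₂ = 2.4263 × (1 - cos(124°))
Δλ₂ = 2.4263 × 1.5592
Δλ₂ = 3.7831 pm

The 124° angle produces the larger shift.
Ratio: 3.7831/1.3248 = 2.856

(Intermediate values are shown rounded; full precision is carried through to the final answer.)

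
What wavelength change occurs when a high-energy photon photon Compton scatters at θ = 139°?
4.2575 pm

Using the Compton scattering formula:
Δλ = λ_C(1 - cos θ)

where λ_C = h/(m_e·c) ≈ 2.4263 pm is the Compton wavelength of an electron.

For θ = 139°:
cos(139°) = -0.7547
1 - cos(139°) = 1.7547

Δλ = 2.4263 × 1.7547
Δλ = 4.2575 pm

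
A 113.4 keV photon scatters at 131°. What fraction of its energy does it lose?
0.2687 (or 26.87%)

Calculate initial and final photon energies:

Initial: E₀ = 113.4 keV → λ₀ = 10.9334 pm
Compton shift: Δλ = 4.0181 pm
Final wavelength: λ' = 14.9515 pm
Final energy: E' = 82.9245 keV

Fractional energy loss:
(E₀ - E')/E₀ = (113.4000 - 82.9245)/113.4000
= 30.4755/113.4000
= 0.2687
= 26.87%

(Intermediate values are shown rounded; full precision is carried through to the final answer.)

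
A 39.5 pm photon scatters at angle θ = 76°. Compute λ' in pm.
41.3393 pm

Using the Compton scattering formula:
λ' = λ + Δλ = λ + λ_C(1 - cos θ)

Given:
- Initial wavelength λ = 39.5 pm
- Scattering angle θ = 76°
- Compton wavelength λ_C ≈ 2.4263 pm

Calculate the shift:
Δλ = 2.4263 × (1 - cos(76°))
Δλ = 2.4263 × 0.7581
Δλ = 1.8393 pm

Final wavelength:
λ' = 39.5 + 1.8393 = 41.3393 pm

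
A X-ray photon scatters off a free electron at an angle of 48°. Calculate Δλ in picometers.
0.8028 pm

Using the Compton scattering formula:
Δλ = λ_C(1 - cos θ)

where λ_C = h/(m_e·c) ≈ 2.4263 pm is the Compton wavelength of an electron.

For θ = 48°:
cos(48°) = 0.6691
1 - cos(48°) = 0.3309

Δλ = 2.4263 × 0.3309
Δλ = 0.8028 pm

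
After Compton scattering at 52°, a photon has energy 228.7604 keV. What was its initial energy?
276.3000 keV

Convert final energy to wavelength (hc ≈ 1239.842 keV·pm):
λ' = hc/E' = 1239.842 / 228.7604 = 5.4198 pm

Calculate the Compton shift:
Δλ = λ_C(1 - cos(52°))
Δλ = 2.4263 × (1 - cos(52°))
Δλ = 0.9325 pm

Initial wavelength:
λ = λ' - Δλ = 5.4198 - 0.9325 = 4.4873 pm

Initial energy:
E = hc/λ = 1239.842 / 4.4873 = 276.3000 keV

(Intermediate values are shown rounded; full precision is carried through to the final answer.)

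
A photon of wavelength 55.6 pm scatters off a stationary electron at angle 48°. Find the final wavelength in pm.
56.4028 pm

Using the Compton scattering formula:
λ' = λ + Δλ = λ + λ_C(1 - cos θ)

Given:
- Initial wavelength λ = 55.6 pm
- Scattering angle θ = 48°
- Compton wavelength λ_C ≈ 2.4263 pm

Calculate the shift:
Δλ = 2.4263 × (1 - cos(48°))
Δλ = 2.4263 × 0.3309
Δλ = 0.8028 pm

Final wavelength:
λ' = 55.6 + 0.8028 = 56.4028 pm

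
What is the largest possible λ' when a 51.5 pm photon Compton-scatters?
56.3526 pm (at θ = 180°)

The Compton shift is Δλ = λ_C(1 − cos θ).

Since cos θ ranges from −1 to 1, the factor (1 − cos θ) ranges from 0 to 2; the maximum shift occurs at θ = 180° (backscattering):
Δλ_max = 2λ_C = 2 × 2.4263 pm = 4.8526 pm

Maximum scattered wavelength:
λ'_max = λ₀ + Δλ_max = 51.5 + 4.8526 = 56.3526 pm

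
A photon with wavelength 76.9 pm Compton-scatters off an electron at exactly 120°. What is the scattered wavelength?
80.5395 pm

Using the Compton formula: λ' = λ + λ_C(1 − cos θ)

For θ = 120°, cos θ = -1/2 (exact) = -0.5000, so:
1 − cos 120° = 1 − (-1/2) = 1.5000

Δλ = λ_C × 1.5000 = 2.4263 × 1.5000 = 3.6395 pm

λ' = 76.9 + 3.6395 = 80.5395 pm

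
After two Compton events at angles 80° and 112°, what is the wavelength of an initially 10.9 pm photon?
16.2402 pm

Apply Compton shift twice:

First scattering at θ₁ = 80°:
Δλ₁ = λ_C(1 - cos(80°))
Δλ₁ = 2.4263 × 0.8264
Δλ₁ = 2.0050 pm

After first scattering:
λ₁ = 10.9 + 2.0050 = 12.9050 pm

Second scattering at θ₂ = 112°:
Δλ₂ = λ_C(1 - cos(112°))
Δλ₂ = 2.4263 × 1.3746
Δλ₂ = 3.3352 pm

Final wavelength:
λ₂ = 12.9050 + 3.3352 = 16.2402 pm

Total shift: Δλ_total = 2.0050 + 3.3352 = 5.3402 pm

(Intermediate values are shown rounded; full precision is carried through to the final answer.)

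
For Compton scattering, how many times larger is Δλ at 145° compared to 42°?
145° produces the larger shift by a factor of 7.082

Calculate both shifts using Δλ = λ_C(1 - cos θ):

For θ₁ = 42°:
Δλ₁ = 2.4263 × (1 - cos(42°))
Δλ₁ = 2.4263 × 0.2569
Δλ₁ = 0.6232 pm

For θ₂ = 145°:
Δλ₂ = 2.4263 × (1 - cos(145°))
Δλ₂ = 2.4263 × 1.8192
Δλ₂ = 4.4138 pm

The 145° angle produces the larger shift.
Ratio: 4.4138/0.6232 = 7.082

(Intermediate values are shown rounded; full precision is carried through to the final answer.)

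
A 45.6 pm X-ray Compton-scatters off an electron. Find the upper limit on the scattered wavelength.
50.4526 pm (at θ = 180°)

The Compton shift is Δλ = λ_C(1 − cos θ).

Since cos θ ranges from −1 to 1, the factor (1 − cos θ) ranges from 0 to 2; the maximum shift occurs at θ = 180° (backscattering):
Δλ_max = 2λ_C = 2 × 2.4263 pm = 4.8526 pm

Maximum scattered wavelength:
λ'_max = λ₀ + Δλ_max = 45.6 + 4.8526 = 50.4526 pm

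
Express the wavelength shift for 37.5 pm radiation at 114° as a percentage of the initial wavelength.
9.1018%

Calculate the Compton shift:
Δλ = λ_C(1 - cos(114°))
Δλ = 2.4263 × (1 - cos(114°))
Δλ = 2.4263 × 1.4067
Δλ = 3.4132 pm

Percentage change:
(Δλ/λ₀) × 100 = (3.4132/37.5) × 100
= 9.1018%

(Intermediate values are shown rounded; full precision is carried through to the final answer.)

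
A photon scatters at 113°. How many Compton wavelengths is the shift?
1.3907 λ_C

The Compton shift formula is:
Δλ = λ_C(1 - cos θ)

Dividing both sides by λ_C:
Δλ/λ_C = 1 - cos θ

For θ = 113°:
Δλ/λ_C = 1 - cos(113°)
Δλ/λ_C = 1 - -0.3907
Δλ/λ_C = 1.3907

This means the shift is 1.3907 × λ_C = 3.3743 pm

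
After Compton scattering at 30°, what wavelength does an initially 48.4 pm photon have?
48.7251 pm

Using the Compton formula: λ' = λ + λ_C(1 − cos θ)

For θ = 30°, cos θ = √3/2 (exact) ≈ 0.8660, so:
1 − cos 30° = 1 − (√3/2) ≈ 0.1340

Δλ = λ_C × 0.1340 = 2.4263 × 0.1340 = 0.3251 pm

λ' = 48.4 + 0.3251 = 48.7251 pm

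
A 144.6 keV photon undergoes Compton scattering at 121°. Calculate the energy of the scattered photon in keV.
101.2096 keV

First convert energy to wavelength:
λ = hc/E, with hc ≈ 1239.842 keV·pm (i.e. 1239.842 eV·nm)

For E = 144.6 keV = 144600 eV:
λ = 1239.842 keV·pm / 144.6 keV
λ = 8.5743 pm

Calculate the Compton shift:
Δλ = λ_C(1 - cos(121°)) = 2.4263 × 1.5150
Δλ = 3.6760 pm

Final wavelength:
λ' = 8.5743 + 3.6760 = 12.2502 pm

Final energy:
E' = hc/λ' = 1239.842 / 12.2502 = 101.2096 keV

(Intermediate values are shown rounded; full precision is carried through to the final answer.)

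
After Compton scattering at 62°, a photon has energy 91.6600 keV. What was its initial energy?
101.3000 keV

Convert final energy to wavelength (hc ≈ 1239.842 keV·pm):
λ' = hc/E' = 1239.842 / 91.6600 = 13.5265 pm

Calculate the Compton shift:
Δλ = λ_C(1 - cos(62°))
Δλ = 2.4263 × (1 - cos(62°))
Δλ = 1.2872 pm

Initial wavelength:
λ = λ' - Δλ = 13.5265 - 1.2872 = 12.2393 pm

Initial energy:
E = hc/λ = 1239.842 / 12.2393 = 101.3000 keV

(Intermediate values are shown rounded; full precision is carried through to the final answer.)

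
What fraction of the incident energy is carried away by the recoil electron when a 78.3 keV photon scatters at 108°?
0.1671 (or 16.71%)

Calculate initial and final photon energies:

Initial: E₀ = 78.3 keV → λ₀ = 15.8345 pm
Compton shift: Δλ = 3.1761 pm
Final wavelength: λ' = 19.0106 pm
Final energy: E' = 65.2185 keV

Fractional energy loss:
(E₀ - E')/E₀ = (78.3000 - 65.2185)/78.3000
= 13.0815/78.3000
= 0.1671
= 16.71%

(Intermediate values are shown rounded; full precision is carried through to the final answer.)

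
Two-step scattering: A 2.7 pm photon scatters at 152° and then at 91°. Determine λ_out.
9.7373 pm

Apply Compton shift twice:

First scattering at θ₁ = 152°:
Δλ₁ = λ_C(1 - cos(152°))
Δλ₁ = 2.4263 × 1.8829
Δλ₁ = 4.5686 pm

After first scattering:
λ₁ = 2.7 + 4.5686 = 7.2686 pm

Second scattering at θ₂ = 91°:
Δλ₂ = λ_C(1 - cos(91°))
Δλ₂ = 2.4263 × 1.0175
Δλ₂ = 2.4687 pm

Final wavelength:
λ₂ = 7.2686 + 2.4687 = 9.7373 pm

Total shift: Δλ_total = 4.5686 + 2.4687 = 7.0373 pm

(Intermediate values are shown rounded; full precision is carried through to the final answer.)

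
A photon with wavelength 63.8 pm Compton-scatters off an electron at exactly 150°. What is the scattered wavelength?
68.3276 pm

Using the Compton formula: λ' = λ + λ_C(1 − cos θ)

For θ = 150°, cos θ = -√3/2 (exact) ≈ -0.8660, so:
1 − cos 150° = 1 − (-√3/2) ≈ 1.8660

Δλ = λ_C × 1.8660 = 2.4263 × 1.8660 = 4.5276 pm

λ' = 63.8 + 4.5276 = 68.3276 pm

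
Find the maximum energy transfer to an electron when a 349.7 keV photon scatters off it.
202.0658 keV

Maximum energy transfer occurs at θ = 180° (backscattering).

Initial photon: E₀ = 349.7 keV → λ₀ = 3.5454 pm

Maximum Compton shift (at 180°):
Δλ_max = 2λ_C = 2 × 2.4263 = 4.8526 pm

Final wavelength:
λ' = 3.5454 + 4.8526 = 8.3981 pm

Minimum photon energy (maximum energy to electron):
E'_min = hc/λ' = 147.6342 keV

Maximum electron kinetic energy:
K_max = E₀ - E'_min = 349.7000 - 147.6342 = 202.0658 keV

(Intermediate values are shown rounded; full precision is carried through to the final answer.)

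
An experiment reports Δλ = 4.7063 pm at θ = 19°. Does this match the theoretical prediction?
No, inconsistent

Calculate the expected shift for θ = 19°:

Δλ_expected = λ_C(1 - cos(19°))
Δλ_expected = 2.4263 × (1 - cos(19°))
Δλ_expected = 2.4263 × 0.0545
Δλ_expected = 0.1322 pm

Given shift: 4.7063 pm
Expected shift: 0.1322 pm
Difference: 4.5741 pm

The values do not match. The given shift corresponds to θ ≈ 160.0°, not 19°.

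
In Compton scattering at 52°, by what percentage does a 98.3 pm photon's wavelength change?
0.9487%

Calculate the Compton shift:
Δλ = λ_C(1 - cos(52°))
Δλ = 2.4263 × (1 - cos(52°))
Δλ = 2.4263 × 0.3843
Δλ = 0.9325 pm

Percentage change:
(Δλ/λ₀) × 100 = (0.9325/98.3) × 100
= 0.9487%

(Intermediate values are shown rounded; full precision is carried through to the final answer.)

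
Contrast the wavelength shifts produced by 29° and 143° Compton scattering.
143° produces the larger shift by a factor of 14.345

Calculate both shifts using Δλ = λ_C(1 - cos θ):

For θ₁ = 29°:
Δλ₁ = 2.4263 × (1 - cos(29°))
Δλ₁ = 2.4263 × 0.1254
Δλ₁ = 0.3042 pm

For θ₂ = 143°:
Δλ₂ = 2.4263 × (1 - cos(143°))
Δλ₂ = 2.4263 × 1.7986
Δλ₂ = 4.3640 pm

The 143° angle produces the larger shift.
Ratio: 4.3640/0.3042 = 14.345

(Intermediate values are shown rounded; full precision is carried through to the final answer.)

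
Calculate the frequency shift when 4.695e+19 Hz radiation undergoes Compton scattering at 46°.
4.881e+18 Hz (decrease)

Convert frequency to wavelength (c = 299792458 m/s):
λ₀ = c/f₀ = 299792458/4.695e+19 = 6.3853559e-12 m = 6.3854 pm

Calculate Compton shift:
Δλ = λ_C(1 - cos(46°)) = 0.7409 pm

Final wavelength:
λ' = λ₀ + Δλ = 6.3854 + 0.7409 = 7.1262 pm

Final frequency:
f' = c/λ' = 299792458/7.1262094e-12 = 4.2068994e+19 Hz

Frequency shift (decrease):
Δf = f₀ - f' = 4.695e+19 - 4.2068994e+19 = 4.881e+18 Hz

(Intermediate values are shown rounded; full precision is carried through to the final answer.)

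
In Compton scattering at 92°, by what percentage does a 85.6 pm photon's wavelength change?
2.9334%

Calculate the Compton shift:
Δλ = λ_C(1 - cos(92°))
Δλ = 2.4263 × (1 - cos(92°))
Δλ = 2.4263 × 1.0349
Δλ = 2.5110 pm

Percentage change:
(Δλ/λ₀) × 100 = (2.5110/85.6) × 100
= 2.9334%

(Intermediate values are shown rounded; full precision is carried through to the final answer.)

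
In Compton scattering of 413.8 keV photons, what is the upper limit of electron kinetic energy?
255.8353 keV

Maximum energy transfer occurs at θ = 180° (backscattering).

Initial photon: E₀ = 413.8 keV → λ₀ = 2.9962 pm

Maximum Compton shift (at 180°):
Δλ_max = 2λ_C = 2 × 2.4263 = 4.8526 pm

Final wavelength:
λ' = 2.9962 + 4.8526 = 7.8489 pm

Minimum photon energy (maximum energy to electron):
E'_min = hc/λ' = 157.9647 keV

Maximum electron kinetic energy:
K_max = E₀ - E'_min = 413.8000 - 157.9647 = 255.8353 keV

(Intermediate values are shown rounded; full precision is carried through to the final answer.)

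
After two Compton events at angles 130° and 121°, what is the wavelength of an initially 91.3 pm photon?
98.9619 pm

Apply Compton shift twice:

First scattering at θ₁ = 130°:
Δλ₁ = λ_C(1 - cos(130°))
Δλ₁ = 2.4263 × 1.6428
Δλ₁ = 3.9859 pm

After first scattering:
λ₁ = 91.3 + 3.9859 = 95.2859 pm

Second scattering at θ₂ = 121°:
Δλ₂ = λ_C(1 - cos(121°))
Δλ₂ = 2.4263 × 1.5150
Δλ₂ = 3.6760 pm

Final wavelength:
λ₂ = 95.2859 + 3.6760 = 98.9619 pm

Total shift: Δλ_total = 3.9859 + 3.6760 = 7.6619 pm

(Intermediate values are shown rounded; full precision is carried through to the final answer.)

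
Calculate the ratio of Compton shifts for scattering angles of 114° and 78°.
114° produces the larger shift by a factor of 1.776

Calculate both shifts using Δλ = λ_C(1 - cos θ):

For θ₁ = 78°:
Δλ₁ = 2.4263 × (1 - cos(78°))
Δλ₁ = 2.4263 × 0.7921
Δλ₁ = 1.9219 pm

For θ₂ = 114°:
Δλ₂ = 2.4263 × (1 - cos(114°))
Δλ₂ = 2.4263 × 1.4067
Δλ₂ = 3.4132 pm

The 114° angle produces the larger shift.
Ratio: 3.4132/1.9219 = 1.776

(Intermediate values are shown rounded; full precision is carried through to the final answer.)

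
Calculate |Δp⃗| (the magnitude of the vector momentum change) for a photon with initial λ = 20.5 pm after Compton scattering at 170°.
5.8276e-23 kg·m/s

Photon momentum magnitude is p = h/λ.

Initial momentum:
p₀ = h/λ = 6.6261e-34/2.0500e-11 = 3.2322e-23 kg·m/s

After scattering:
λ' = λ + Δλ = 20.5 + 4.8158 = 25.3158 pm
p' = h/λ' = 6.6261e-34/2.5316e-11 = 2.6174e-23 kg·m/s

Momentum is a vector; the scattered photon's direction makes angle θ = 170° with the incident direction. The magnitude of the vector change Δp⃗ = p⃗₀ − p⃗' is found from the law of cosines:
|Δp⃗|² = p₀² + p'² − 2p₀p'cos θ
|Δp⃗|² = (3.2322e-23)² + (2.6174e-23)² − 2·3.2322e-23·2.6174e-23·cos(170°)
|Δp⃗| = 5.8276e-23 kg·m/s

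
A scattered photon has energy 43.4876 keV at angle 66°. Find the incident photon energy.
45.8000 keV

Convert final energy to wavelength (hc ≈ 1239.842 keV·pm):
λ' = hc/E' = 1239.842 / 43.4876 = 28.5102 pm

Calculate the Compton shift:
Δλ = λ_C(1 - cos(66°))
Δλ = 2.4263 × (1 - cos(66°))
Δλ = 1.4394 pm

Initial wavelength:
λ = λ' - Δλ = 28.5102 - 1.4394 = 27.0708 pm

Initial energy:
E = hc/λ = 1239.842 / 27.0708 = 45.8000 keV

(Intermediate values are shown rounded; full precision is carried through to the final answer.)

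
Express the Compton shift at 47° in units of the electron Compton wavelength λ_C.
0.3180 λ_C

The Compton shift formula is:
Δλ = λ_C(1 - cos θ)

Dividing both sides by λ_C:
Δλ/λ_C = 1 - cos θ

For θ = 47°:
Δλ/λ_C = 1 - cos(47°)
Δλ/λ_C = 1 - 0.6820
Δλ/λ_C = 0.3180

This means the shift is 0.3180 × λ_C = 0.7716 pm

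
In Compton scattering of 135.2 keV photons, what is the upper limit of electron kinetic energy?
46.7854 keV

Maximum energy transfer occurs at θ = 180° (backscattering).

Initial photon: E₀ = 135.2 keV → λ₀ = 9.1704 pm

Maximum Compton shift (at 180°):
Δλ_max = 2λ_C = 2 × 2.4263 = 4.8526 pm

Final wavelength:
λ' = 9.1704 + 4.8526 = 14.0230 pm

Minimum photon energy (maximum energy to electron):
E'_min = hc/λ' = 88.4146 keV

Maximum electron kinetic energy:
K_max = E₀ - E'_min = 135.2000 - 88.4146 = 46.7854 keV

(Intermediate values are shown rounded; full precision is carried through to the final answer.)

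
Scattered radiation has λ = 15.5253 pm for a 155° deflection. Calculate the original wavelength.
10.9000 pm

From λ' = λ + Δλ, we have λ = λ' - Δλ

First calculate the Compton shift:
Δλ = λ_C(1 - cos θ)
Δλ = 2.4263 × (1 - cos(155°))
Δλ = 2.4263 × 1.9063
Δλ = 4.6253 pm

Initial wavelength:
λ = λ' - Δλ
λ = 15.5253 - 4.6253
λ = 10.9000 pm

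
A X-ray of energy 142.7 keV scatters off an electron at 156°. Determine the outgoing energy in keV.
93.0023 keV

First convert energy to wavelength:
λ = hc/E, with hc ≈ 1239.842 keV·pm (i.e. 1239.842 eV·nm)

For E = 142.7 keV = 142700 eV:
λ = 1239.842 keV·pm / 142.7 keV
λ = 8.6885 pm

Calculate the Compton shift:
Δλ = λ_C(1 - cos(156°)) = 2.4263 × 1.9135
Δλ = 4.6429 pm

Final wavelength:
λ' = 8.6885 + 4.6429 = 13.3313 pm

Final energy:
E' = hc/λ' = 1239.842 / 13.3313 = 93.0023 keV

(Intermediate values are shown rounded; full precision is carried through to the final answer.)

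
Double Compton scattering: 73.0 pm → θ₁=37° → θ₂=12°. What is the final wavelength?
73.5416 pm

Apply Compton shift twice:

First scattering at θ₁ = 37°:
Δλ₁ = λ_C(1 - cos(37°))
Δλ₁ = 2.4263 × 0.2014
Δλ₁ = 0.4886 pm

After first scattering:
λ₁ = 73.0 + 0.4886 = 73.4886 pm

Second scattering at θ₂ = 12°:
Δλ₂ = λ_C(1 - cos(12°))
Δλ₂ = 2.4263 × 0.0219
Δλ₂ = 0.0530 pm

Final wavelength:
λ₂ = 73.4886 + 0.0530 = 73.5416 pm

Total shift: Δλ_total = 0.4886 + 0.0530 = 0.5416 pm

(Intermediate values are shown rounded; full precision is carried through to the final answer.)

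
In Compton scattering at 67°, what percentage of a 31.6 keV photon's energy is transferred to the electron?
0.0363 (or 3.63%)

Calculate initial and final photon energies:

Initial: E₀ = 31.6 keV → λ₀ = 39.2355 pm
Compton shift: Δλ = 1.4783 pm
Final wavelength: λ' = 40.7138 pm
Final energy: E' = 30.4526 keV

Fractional energy loss:
(E₀ - E')/E₀ = (31.6000 - 30.4526)/31.6000
= 1.1474/31.6000
= 0.0363
= 3.63%

(Intermediate values are shown rounded; full precision is carried through to the final answer.)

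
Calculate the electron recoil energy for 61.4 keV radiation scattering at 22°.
0.5326 keV

By energy conservation: K_e = E_initial - E_final

First find the scattered photon energy:
Initial wavelength: λ = hc/E = 20.1929 pm
Compton shift: Δλ = λ_C(1 - cos(22°)) = 0.1767 pm
Final wavelength: λ' = 20.1929 + 0.1767 = 20.3695 pm
Final photon energy: E' = hc/λ' = 60.8674 keV

Electron kinetic energy:
K_e = E - E' = 61.4000 - 60.8674 = 0.5326 keV

(Intermediate values are shown rounded; full precision is carried through to the final answer.)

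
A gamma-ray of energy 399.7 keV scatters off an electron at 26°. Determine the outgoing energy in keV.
370.3798 keV

First convert energy to wavelength:
λ = hc/E, with hc ≈ 1239.842 keV·pm (i.e. 1239.842 eV·nm)

For E = 399.7 keV = 399700 eV:
λ = 1239.842 keV·pm / 399.7 keV
λ = 3.1019 pm

Calculate the Compton shift:
Δλ = λ_C(1 - cos(26°)) = 2.4263 × 0.1012
Δλ = 0.2456 pm

Final wavelength:
λ' = 3.1019 + 0.2456 = 3.3475 pm

Final energy:
E' = hc/λ' = 1239.842 / 3.3475 = 370.3798 keV

(Intermediate values are shown rounded; full precision is carried through to the final answer.)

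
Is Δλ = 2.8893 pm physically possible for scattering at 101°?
Yes, consistent

Calculate the expected shift for θ = 101°:

Δλ_expected = λ_C(1 - cos(101°))
Δλ_expected = 2.4263 × (1 - cos(101°))
Δλ_expected = 2.4263 × 1.1908
Δλ_expected = 2.8893 pm

Given shift: 2.8893 pm
Expected shift: 2.8893 pm
Difference: 0.0000 pm

The values match. This is consistent with Compton scattering at the stated angle.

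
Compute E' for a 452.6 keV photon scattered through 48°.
350.0234 keV

First convert energy to wavelength:
λ = hc/E, with hc ≈ 1239.842 keV·pm (i.e. 1239.842 eV·nm)

For E = 452.6 keV = 452600 eV:
λ = 1239.842 keV·pm / 452.6 keV
λ = 2.7394 pm

Calculate the Compton shift:
Δλ = λ_C(1 - cos(48°)) = 2.4263 × 0.3309
Δλ = 0.8028 pm

Final wavelength:
λ' = 2.7394 + 0.8028 = 3.5422 pm

Final energy:
E' = hc/λ' = 1239.842 / 3.5422 = 350.0234 keV

(Intermediate values are shown rounded; full precision is carried through to the final answer.)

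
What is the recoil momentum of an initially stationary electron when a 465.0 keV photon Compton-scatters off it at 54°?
2.0401e-22 kg·m/s

The electron is initially at rest, so by conservation of momentum:
p⃗_e = p⃗₀ − p⃗'  (incident photon momentum minus scattered photon momentum)

Photon momentum magnitudes (p = h/λ = E/c):
λ₀ = hc/E₀ = 2.6663 pm → p₀ = h/λ₀ = 2.4851e-22 kg·m/s
Δλ = λ_C(1 − cos 54°) = 1.0002 pm
λ' = 3.6665 pm → p' = h/λ' = 1.8072e-22 kg·m/s

The scattered photon makes angle θ = 54° with the incident direction, so by the law of cosines:
|p⃗_e|² = p₀² + p'² − 2p₀p'cos θ
|p⃗_e|² = (2.4851e-22)² + (1.8072e-22)² − 2·2.4851e-22·1.8072e-22·cos(54°)
|p⃗_e| = 2.0401e-22 kg·m/s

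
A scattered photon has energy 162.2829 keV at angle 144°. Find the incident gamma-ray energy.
381.3998 keV

Convert final energy to wavelength (hc ≈ 1239.842 keV·pm):
λ' = hc/E' = 1239.842 / 162.2829 = 7.6400 pm

Calculate the Compton shift:
Δλ = λ_C(1 - cos(144°))
Δλ = 2.4263 × (1 - cos(144°))
Δλ = 4.3892 pm

Initial wavelength:
λ = λ' - Δλ = 7.6400 - 4.3892 = 3.2508 pm

Initial energy:
E = hc/λ = 1239.842 / 3.2508 = 381.3998 keV

(Intermediate values are shown rounded; full precision is carried through to the final answer.)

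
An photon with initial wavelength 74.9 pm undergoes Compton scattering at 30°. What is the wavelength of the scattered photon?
75.2251 pm

Using the Compton scattering formula:
λ' = λ + Δλ = λ + λ_C(1 - cos θ)

Given:
- Initial wavelength λ = 74.9 pm
- Scattering angle θ = 30°
- Compton wavelength λ_C ≈ 2.4263 pm

Calculate the shift:
Δλ = 2.4263 × (1 - cos(30°))
Δλ = 2.4263 × 0.1340
Δλ = 0.3251 pm

Final wavelength:
λ' = 74.9 + 0.3251 = 75.2251 pm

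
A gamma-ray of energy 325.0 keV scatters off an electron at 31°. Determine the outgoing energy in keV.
297.9347 keV

First convert energy to wavelength:
λ = hc/E, with hc ≈ 1239.842 keV·pm (i.e. 1239.842 eV·nm)

For E = 325.0 keV = 325000 eV:
λ = 1239.842 keV·pm / 325.0 keV
λ = 3.8149 pm

Calculate the Compton shift:
Δλ = λ_C(1 - cos(31°)) = 2.4263 × 0.1428
Δλ = 0.3466 pm

Final wavelength:
λ' = 3.8149 + 0.3466 = 4.1615 pm

Final energy:
E' = hc/λ' = 1239.842 / 4.1615 = 297.9347 keV

(Intermediate values are shown rounded; full precision is carried through to the final answer.)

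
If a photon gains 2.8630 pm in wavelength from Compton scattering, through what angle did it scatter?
100.37°

From the Compton formula Δλ = λ_C(1 - cos θ), we can solve for θ:

cos θ = 1 - Δλ/λ_C

Given:
- Δλ = 2.8630 pm
- λ_C = h/(m_e·c) ≈ 2.42631024 pm

cos θ = 1 - 2.8630/2.42631024
cos θ = 1 - 1.179981
cos θ = -0.179981

θ = arccos(-0.179981)
θ = 100.37°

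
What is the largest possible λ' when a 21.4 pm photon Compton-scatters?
26.2526 pm (at θ = 180°)

The Compton shift is Δλ = λ_C(1 − cos θ).

Since cos θ ranges from −1 to 1, the factor (1 − cos θ) ranges from 0 to 2; the maximum shift occurs at θ = 180° (backscattering):
Δλ_max = 2λ_C = 2 × 2.4263 pm = 4.8526 pm

Maximum scattered wavelength:
λ'_max = λ₀ + Δλ_max = 21.4 + 4.8526 = 26.2526 pm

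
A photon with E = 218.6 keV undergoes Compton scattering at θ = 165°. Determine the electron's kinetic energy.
99.8603 keV

By energy conservation: K_e = E_initial - E_final

First find the scattered photon energy:
Initial wavelength: λ = hc/E = 5.6717 pm
Compton shift: Δλ = λ_C(1 - cos(165°)) = 4.7699 pm
Final wavelength: λ' = 5.6717 + 4.7699 = 10.4417 pm
Final photon energy: E' = hc/λ' = 118.7397 keV

Electron kinetic energy:
K_e = E - E' = 218.6000 - 118.7397 = 99.8603 keV

(Intermediate values are shown rounded; full precision is carried through to the final answer.)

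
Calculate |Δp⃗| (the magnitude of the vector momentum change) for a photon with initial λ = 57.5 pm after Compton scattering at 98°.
1.6999e-23 kg·m/s

Photon momentum magnitude is p = h/λ.

Initial momentum:
p₀ = h/λ = 6.6261e-34/5.7500e-11 = 1.1524e-23 kg·m/s

After scattering:
λ' = λ + Δλ = 57.5 + 2.7640 = 60.2640 pm
p' = h/λ' = 6.6261e-34/6.0264e-11 = 1.0995e-23 kg·m/s

Momentum is a vector; the scattered photon's direction makes angle θ = 98° with the incident direction. The magnitude of the vector change Δp⃗ = p⃗₀ − p⃗' is found from the law of cosines:
|Δp⃗|² = p₀² + p'² − 2p₀p'cos θ
|Δp⃗|² = (1.1524e-23)² + (1.0995e-23)² − 2·1.1524e-23·1.0995e-23·cos(98°)
|Δp⃗| = 1.6999e-23 kg·m/s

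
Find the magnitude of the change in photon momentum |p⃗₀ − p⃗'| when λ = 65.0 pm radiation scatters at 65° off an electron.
1.0840e-23 kg·m/s

Photon momentum magnitude is p = h/λ.

Initial momentum:
p₀ = h/λ = 6.6261e-34/6.5000e-11 = 1.0194e-23 kg·m/s

After scattering:
λ' = λ + Δλ = 65.0 + 1.4009 = 66.4009 pm
p' = h/λ' = 6.6261e-34/6.6401e-11 = 9.9789e-24 kg·m/s

Momentum is a vector; the scattered photon's direction makes angle θ = 65° with the incident direction. The magnitude of the vector change Δp⃗ = p⃗₀ − p⃗' is found from the law of cosines:
|Δp⃗|² = p₀² + p'² − 2p₀p'cos θ
|Δp⃗|² = (1.0194e-23)² + (9.9789e-24)² − 2·1.0194e-23·9.9789e-24·cos(65°)
|Δp⃗| = 1.0840e-23 kg·m/s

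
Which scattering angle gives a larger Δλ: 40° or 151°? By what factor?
151° produces the larger shift by a factor of 8.013

Calculate both shifts using Δλ = λ_C(1 - cos θ):

For θ₁ = 40°:
Δλ₁ = 2.4263 × (1 - cos(40°))
Δλ₁ = 2.4263 × 0.2340
Δλ₁ = 0.5676 pm

For θ₂ = 151°:
Δλ₂ = 2.4263 × (1 - cos(151°))
Δλ₂ = 2.4263 × 1.8746
Δλ₂ = 4.5484 pm

The 151° angle produces the larger shift.
Ratio: 4.5484/0.5676 = 8.013

(Intermediate values are shown rounded; full precision is carried through to the final answer.)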